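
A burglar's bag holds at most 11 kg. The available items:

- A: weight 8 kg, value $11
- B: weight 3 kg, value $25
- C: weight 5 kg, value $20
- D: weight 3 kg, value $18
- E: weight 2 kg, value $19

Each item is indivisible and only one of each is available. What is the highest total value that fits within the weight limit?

$64

Check high-value combinations within 11 kg:
- B+C+E: weight 3+5+2=10, value 25+20+19=64
- B+C+D: weight 3+5+3=11, value 25+20+18=63
- B+D+E: weight 3+3+2=8, value 25+18+19=62
- C+D+E: weight 5+3+2=10, value 20+18+19=57
Best: $64.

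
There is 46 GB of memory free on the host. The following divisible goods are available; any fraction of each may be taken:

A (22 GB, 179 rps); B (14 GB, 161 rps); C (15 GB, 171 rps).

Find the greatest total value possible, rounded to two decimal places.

Take in order of value per unit:
- B (161/14 per unit): all 14 → value 161, running total 161.00
- C (171/15 per unit): all 15 → value 171, running total 332.00
- A (179/22 per unit): 17 of 22 → value 17×179/22 = 138.3182, running total 470.32
Total 470.32.

470.32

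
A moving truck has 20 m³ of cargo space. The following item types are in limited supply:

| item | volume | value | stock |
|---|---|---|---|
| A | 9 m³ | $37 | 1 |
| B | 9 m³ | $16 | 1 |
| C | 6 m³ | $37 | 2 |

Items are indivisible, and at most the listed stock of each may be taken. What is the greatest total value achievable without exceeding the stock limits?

$74

Best selections within volume 20 and stock limits:
- 2×C: volume 12, value 74
- 1×A + 1×C: volume 15, value 74
- 1×B + 1×C: volume 15, value 53
Best: $74.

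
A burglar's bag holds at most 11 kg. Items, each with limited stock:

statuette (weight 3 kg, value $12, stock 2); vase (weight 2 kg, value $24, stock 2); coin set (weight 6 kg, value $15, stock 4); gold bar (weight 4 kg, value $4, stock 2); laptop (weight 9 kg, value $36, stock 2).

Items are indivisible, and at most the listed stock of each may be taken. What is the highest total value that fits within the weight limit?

Best selections within weight 11 and stock limits:
- 2×statuette + 2×vase: weight 10, value 72
- 1×statuette + 2×vase + 1×gold bar: weight 11, value 64
- 2×vase + 1×coin set: weight 10, value 63
Best: $72.

$72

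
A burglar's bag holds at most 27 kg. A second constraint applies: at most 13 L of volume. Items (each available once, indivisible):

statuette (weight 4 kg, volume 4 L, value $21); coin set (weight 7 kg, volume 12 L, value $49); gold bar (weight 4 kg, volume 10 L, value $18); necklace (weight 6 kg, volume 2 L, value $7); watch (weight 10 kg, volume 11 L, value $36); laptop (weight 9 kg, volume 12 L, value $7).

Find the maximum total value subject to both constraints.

Feasible sets respecting both limits:
- coin set: weight 7, volume 12, value 49
- necklace+watch: weight 16, volume 13, value 43
- watch: weight 10, volume 11, value 36
- statuette+necklace: weight 10, volume 6, value 28
Best: $49.

$49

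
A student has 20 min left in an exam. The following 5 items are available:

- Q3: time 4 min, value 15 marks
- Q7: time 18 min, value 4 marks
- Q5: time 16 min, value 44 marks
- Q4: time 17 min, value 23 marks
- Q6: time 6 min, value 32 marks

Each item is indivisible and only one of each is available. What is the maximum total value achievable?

Check high-value combinations within 20 min:
- Q3+Q5: time 4+16=20, value 15+44=59
- Q3+Q6: time 4+6=10, value 15+32=47
- Q5: time 16, value 44
- Q6: time 6, value 32
Best: 59 marks.

59 marks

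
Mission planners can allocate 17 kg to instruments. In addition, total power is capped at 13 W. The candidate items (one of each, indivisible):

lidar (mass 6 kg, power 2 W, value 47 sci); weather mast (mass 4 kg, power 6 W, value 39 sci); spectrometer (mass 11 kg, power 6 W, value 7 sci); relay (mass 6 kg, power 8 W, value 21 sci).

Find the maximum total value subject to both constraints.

Feasible sets respecting both limits:
- lidar+weather mast: mass 10, power 8, value 86
- lidar+relay: mass 12, power 10, value 68
- lidar+spectrometer: mass 17, power 8, value 54
Best: 86 sci.

86 sci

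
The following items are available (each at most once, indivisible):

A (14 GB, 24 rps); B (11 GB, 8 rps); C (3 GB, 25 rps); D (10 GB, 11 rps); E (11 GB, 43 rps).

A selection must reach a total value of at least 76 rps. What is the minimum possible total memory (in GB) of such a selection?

Subsets with value ≥ 76, sorted by total memory:
- C+D+E: memory 24, value 79
- B+C+E: memory 25, value 76
Minimum memory: 24 GB.

24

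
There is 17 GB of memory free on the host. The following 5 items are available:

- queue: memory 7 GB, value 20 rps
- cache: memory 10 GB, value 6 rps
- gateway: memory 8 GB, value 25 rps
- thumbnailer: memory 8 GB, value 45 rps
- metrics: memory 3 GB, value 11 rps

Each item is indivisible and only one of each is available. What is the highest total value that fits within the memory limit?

This is a 0/1 knapsack; check combinations near the capacity.
- gateway+thumbnailer: memory 8+8=16, value 25+45=70
- queue+thumbnailer: memory 7+8=15, value 20+45=65
- thumbnailer+metrics: memory 8+3=11, value 45+11=56
- thumbnailer: memory 8, value 45
Best: 70 rps.

70 rps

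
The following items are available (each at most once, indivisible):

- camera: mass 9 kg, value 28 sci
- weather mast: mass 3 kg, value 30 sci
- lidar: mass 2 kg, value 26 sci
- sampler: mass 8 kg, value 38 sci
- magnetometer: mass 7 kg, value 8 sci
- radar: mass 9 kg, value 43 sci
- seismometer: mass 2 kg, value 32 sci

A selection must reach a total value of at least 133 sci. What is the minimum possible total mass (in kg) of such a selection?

Subsets with value ≥ 133, sorted by total mass:
- lidar+sampler+radar+seismometer: mass 21, value 139
- weather mast+sampler+radar+seismometer: mass 22, value 143
- weather mast+lidar+sampler+radar: mass 22, value 137
- weather mast+lidar+sampler+magnetometer+seismometer: mass 22, value 134
Minimum mass: 21 kg.

21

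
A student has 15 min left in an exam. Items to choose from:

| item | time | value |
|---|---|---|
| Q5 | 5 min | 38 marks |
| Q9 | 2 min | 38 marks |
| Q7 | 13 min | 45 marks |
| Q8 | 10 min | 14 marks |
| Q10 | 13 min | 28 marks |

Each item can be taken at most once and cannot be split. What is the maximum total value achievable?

Check high-value combinations within 15 min:
- Q9+Q7: time 2+13=15, value 38+45=83
- Q5+Q9: time 5+2=7, value 38+38=76
- Q9+Q10: time 2+13=15, value 38+28=66
- Q9+Q8: time 2+10=12, value 38+14=52
Best: 83 marks.

83 marks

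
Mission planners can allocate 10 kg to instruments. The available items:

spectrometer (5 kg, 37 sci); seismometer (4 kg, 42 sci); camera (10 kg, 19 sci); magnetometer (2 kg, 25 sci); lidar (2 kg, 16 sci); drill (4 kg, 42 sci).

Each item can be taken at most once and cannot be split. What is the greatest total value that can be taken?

This is a 0/1 knapsack; check combinations near the capacity.
- seismometer+magnetometer+drill: mass 4+2+4=10, value 42+25+42=109
- seismometer+lidar+drill: mass 4+2+4=10, value 42+16+42=100
- seismometer+drill: mass 4+4=8, value 42+42=84
- seismometer+magnetometer+lidar: mass 4+2+2=8, value 42+25+16=83
- magnetometer+lidar+drill: mass 2+2+4=8, value 25+16+42=83
Best: 109 sci.

109 sci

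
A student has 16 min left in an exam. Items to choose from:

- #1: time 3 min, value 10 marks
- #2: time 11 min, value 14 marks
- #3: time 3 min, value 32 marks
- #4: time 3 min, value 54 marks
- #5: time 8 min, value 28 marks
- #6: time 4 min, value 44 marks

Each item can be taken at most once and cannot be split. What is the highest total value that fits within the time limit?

140 marks

This is a 0/1 knapsack; check combinations near the capacity.
- #1+#3+#4+#6: time 3+3+3+4=13, value 10+32+54+44=140
- #3+#4+#6: time 3+3+4=10, value 32+54+44=130
- #4+#5+#6: time 3+8+4=15, value 54+28+44=126
Best: 140 marks.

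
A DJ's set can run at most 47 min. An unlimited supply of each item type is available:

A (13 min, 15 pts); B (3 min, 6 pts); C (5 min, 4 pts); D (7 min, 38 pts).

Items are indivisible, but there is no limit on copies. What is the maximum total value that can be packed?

234 pts

Best value-per-unit is D at 38/7; filling with it alone gives 6×38 = 228.
Optimal mix: 1×B + 6×D → duration 45, value 234.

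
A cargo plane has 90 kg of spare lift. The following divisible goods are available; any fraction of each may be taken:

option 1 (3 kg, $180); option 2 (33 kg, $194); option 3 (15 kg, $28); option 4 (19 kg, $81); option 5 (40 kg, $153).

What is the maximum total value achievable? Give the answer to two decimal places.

588.88

Take in order of value per unit:
- option 1 (180/3 per unit): all 3 → value 180, running total 180.00
- option 2 (194/33 per unit): all 33 → value 194, running total 374.00
- option 4 (81/19 per unit): all 19 → value 81, running total 455.00
- option 5 (153/40 per unit): 35 of 40 → value 35×153/40 = 133.8750, running total 588.88
Total 588.88.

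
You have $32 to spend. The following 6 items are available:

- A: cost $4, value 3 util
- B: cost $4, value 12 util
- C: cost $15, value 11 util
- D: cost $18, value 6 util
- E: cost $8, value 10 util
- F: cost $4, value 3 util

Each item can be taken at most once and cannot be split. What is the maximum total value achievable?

This is a 0/1 knapsack; check combinations near the capacity.
- A+B+C+E: cost 4+4+15+8=31, value 3+12+11+10=36
- B+C+E+F: cost 4+15+8+4=31, value 12+11+10+3=36
- B+C+E: cost 4+15+8=27, value 12+11+10=33
Best: 36 util.

36 util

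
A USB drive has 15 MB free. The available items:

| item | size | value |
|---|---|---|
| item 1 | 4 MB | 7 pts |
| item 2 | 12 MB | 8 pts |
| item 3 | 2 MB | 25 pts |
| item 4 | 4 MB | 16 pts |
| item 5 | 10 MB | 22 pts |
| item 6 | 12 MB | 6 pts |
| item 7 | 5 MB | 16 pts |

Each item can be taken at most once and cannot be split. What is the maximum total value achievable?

Check high-value combinations within 15 MB:
- item 1+item 3+item 4+item 7: size 4+2+4+5=15, value 7+25+16+16=64
- item 3+item 4+item 7: size 2+4+5=11, value 25+16+16=57
- item 1+item 3+item 4: size 4+2+4=10, value 7+25+16=48
- item 1+item 3+item 7: size 4+2+5=11, value 7+25+16=48
Best: 64 pts.

64 pts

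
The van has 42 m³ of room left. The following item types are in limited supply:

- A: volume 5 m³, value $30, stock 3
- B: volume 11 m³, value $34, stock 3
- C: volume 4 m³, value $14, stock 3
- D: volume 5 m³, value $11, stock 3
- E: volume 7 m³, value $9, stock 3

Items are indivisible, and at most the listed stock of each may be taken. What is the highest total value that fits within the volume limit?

$172

Top feasible selections:
- 3×A + 2×B + 1×C: volume 41, value 172
- 3×A + 2×B + 1×D: volume 42, value 169
- 3×A + 1×B + 3×C: volume 38, value 166
Best: $172.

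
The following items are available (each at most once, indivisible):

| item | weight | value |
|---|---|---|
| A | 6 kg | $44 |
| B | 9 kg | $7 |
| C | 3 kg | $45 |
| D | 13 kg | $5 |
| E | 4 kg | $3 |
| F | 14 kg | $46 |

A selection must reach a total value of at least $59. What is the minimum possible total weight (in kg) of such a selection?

Subsets with value ≥ 59, sorted by total weight:
- A+C: weight 9, value 89
- A+C+E: weight 13, value 92
Minimum weight: 9 kg.

9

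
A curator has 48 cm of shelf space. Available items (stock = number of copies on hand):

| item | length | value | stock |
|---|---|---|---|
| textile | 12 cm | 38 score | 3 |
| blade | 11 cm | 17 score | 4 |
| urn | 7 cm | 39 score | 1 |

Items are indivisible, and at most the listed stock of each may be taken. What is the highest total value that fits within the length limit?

153 score

Top feasible selections:
- 3×textile + 1×urn: length 43, value 153
- 2×textile + 1×blade + 1×urn: length 42, value 132
Best: 153 score.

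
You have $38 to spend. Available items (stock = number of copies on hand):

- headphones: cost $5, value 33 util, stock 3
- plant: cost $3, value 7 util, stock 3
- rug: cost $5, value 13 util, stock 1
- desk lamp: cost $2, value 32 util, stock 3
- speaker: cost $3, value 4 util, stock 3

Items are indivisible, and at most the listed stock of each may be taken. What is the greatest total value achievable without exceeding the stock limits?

Top feasible selections:
- 3×headphones + 3×plant + 1×rug + 3×desk lamp + 1×speaker: cost 38, value 233
- 3×headphones + 2×plant + 1×rug + 3×desk lamp + 2×speaker: cost 38, value 230
- 3×headphones + 3×plant + 1×rug + 3×desk lamp: cost 35, value 229
Best: 233 util.

233 util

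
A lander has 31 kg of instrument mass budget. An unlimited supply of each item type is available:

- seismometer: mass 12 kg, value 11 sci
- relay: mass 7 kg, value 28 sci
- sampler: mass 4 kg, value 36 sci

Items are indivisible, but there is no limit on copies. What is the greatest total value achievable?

Best value-per-unit is sampler at 36/4, and filling with it alone uses mass 7×4=28. No mix of the others beats 7×36 = 252.

252 sci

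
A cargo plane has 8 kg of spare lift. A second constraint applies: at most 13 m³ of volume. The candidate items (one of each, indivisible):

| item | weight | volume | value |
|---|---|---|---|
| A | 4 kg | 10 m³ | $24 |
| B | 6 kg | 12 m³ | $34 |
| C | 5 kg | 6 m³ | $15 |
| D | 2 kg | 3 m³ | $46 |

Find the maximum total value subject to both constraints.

Feasible sets respecting both limits:
- A+D: weight 6, volume 13, value 70
- C+D: weight 7, volume 9, value 61
- D: weight 2, volume 3, value 46
- B: weight 6, volume 12, value 34
Best: $70.

$70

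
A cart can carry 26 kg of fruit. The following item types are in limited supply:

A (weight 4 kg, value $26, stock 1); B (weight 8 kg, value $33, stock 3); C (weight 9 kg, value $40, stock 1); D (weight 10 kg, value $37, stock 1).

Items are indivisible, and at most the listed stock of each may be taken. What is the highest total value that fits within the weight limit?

$106

Best selections within weight 26 and stock limits:
- 2×B + 1×C: weight 25, value 106
- 1×A + 1×C + 1×D: weight 23, value 103
- 2×B + 1×D: weight 26, value 103
Best: $106.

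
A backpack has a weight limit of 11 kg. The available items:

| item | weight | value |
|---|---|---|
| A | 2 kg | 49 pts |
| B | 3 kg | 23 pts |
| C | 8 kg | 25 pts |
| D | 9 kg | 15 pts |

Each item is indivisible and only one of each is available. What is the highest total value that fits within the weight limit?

74 pts

Check high-value combinations within 11 kg:
- A+C: weight 2+8=10, value 49+25=74
- A+B: weight 2+3=5, value 49+23=72
- A+D: weight 2+9=11, value 49+15=64
- A: weight 2, value 49
Best: 74 pts.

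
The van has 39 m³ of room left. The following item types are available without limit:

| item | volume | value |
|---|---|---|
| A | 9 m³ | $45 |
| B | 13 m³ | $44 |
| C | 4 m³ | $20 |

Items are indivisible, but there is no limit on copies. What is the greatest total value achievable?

Best value-per-unit is A at 45/9; filling with it alone gives 4×45 = 180.
Optimal mix: 3×A + 3×C → volume 39, value 195.

$195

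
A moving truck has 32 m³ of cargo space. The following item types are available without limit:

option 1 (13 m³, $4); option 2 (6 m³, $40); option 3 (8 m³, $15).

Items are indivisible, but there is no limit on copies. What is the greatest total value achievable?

Best value-per-unit is option 2 at 40/6, and filling with it alone uses volume 5×6=30. No mix of the others beats 5×40 = 200.

$200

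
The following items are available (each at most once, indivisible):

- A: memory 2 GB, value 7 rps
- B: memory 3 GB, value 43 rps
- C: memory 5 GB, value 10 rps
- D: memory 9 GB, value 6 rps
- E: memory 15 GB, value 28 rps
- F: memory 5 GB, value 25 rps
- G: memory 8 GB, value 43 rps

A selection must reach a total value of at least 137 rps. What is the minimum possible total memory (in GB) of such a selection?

31

Subsets with value ≥ 137, sorted by total memory:
- B+E+F+G: memory 31, value 139
- A+B+E+F+G: memory 33, value 146
Minimum memory: 31 GB.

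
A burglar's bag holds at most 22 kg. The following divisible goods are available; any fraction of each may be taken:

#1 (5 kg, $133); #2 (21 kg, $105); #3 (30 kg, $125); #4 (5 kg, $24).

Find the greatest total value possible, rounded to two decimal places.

218.00

Take in order of value per unit:
- #1 (133/5 per unit): all 5 → value 133, running total 133.00
- #2 (105/21 per unit): 17 of 21 → value 17×105/21 = 85.0000, running total 218.00
Total 218.00.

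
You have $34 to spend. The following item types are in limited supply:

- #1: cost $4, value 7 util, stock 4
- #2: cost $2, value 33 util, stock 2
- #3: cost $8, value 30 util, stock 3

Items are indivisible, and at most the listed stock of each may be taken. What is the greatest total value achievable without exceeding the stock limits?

Top feasible selections:
- 1×#1 + 2×#2 + 3×#3: cost 32, value 163
- 2×#2 + 3×#3: cost 28, value 156
- 3×#1 + 2×#2 + 2×#3: cost 32, value 147
Best: 163 util.

163 util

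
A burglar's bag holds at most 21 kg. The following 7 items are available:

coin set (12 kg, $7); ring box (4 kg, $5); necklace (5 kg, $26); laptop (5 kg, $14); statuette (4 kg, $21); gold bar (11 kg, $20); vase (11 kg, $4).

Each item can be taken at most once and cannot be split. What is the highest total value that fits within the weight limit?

$67

Check high-value combinations within 21 kg:
- necklace+statuette+gold bar: weight 5+4+11=20, value 26+21+20=67
- ring box+necklace+laptop+statuette: weight 4+5+5+4=18, value 5+26+14+21=66
- necklace+laptop+statuette: weight 5+5+4=14, value 26+14+21=61
- necklace+laptop+gold bar: weight 5+5+11=21, value 26+14+20=60
- laptop+statuette+gold bar: weight 5+4+11=20, value 14+21+20=55
Best: $67.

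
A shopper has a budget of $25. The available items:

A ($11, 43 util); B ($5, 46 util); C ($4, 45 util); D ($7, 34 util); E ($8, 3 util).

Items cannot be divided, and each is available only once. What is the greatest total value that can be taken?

Check high-value combinations within $25:
- A+B+C: cost 11+5+4=20, value 43+46+45=134
- B+C+D+E: cost 5+4+7+8=24, value 46+45+34+3=128
- B+C+D: cost 5+4+7=16, value 46+45+34=125
- A+B+D: cost 11+5+7=23, value 43+46+34=123
Best: 134 util.

134 util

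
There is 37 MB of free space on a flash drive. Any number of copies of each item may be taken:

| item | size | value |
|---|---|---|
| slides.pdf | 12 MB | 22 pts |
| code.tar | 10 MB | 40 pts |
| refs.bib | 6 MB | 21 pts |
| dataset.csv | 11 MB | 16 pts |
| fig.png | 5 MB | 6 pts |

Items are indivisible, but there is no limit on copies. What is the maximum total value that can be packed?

Best value-per-unit is code.tar at 40/10; filling with it alone gives 3×40 = 120.
Optimal mix: 3×code.tar + 1×refs.bib → size 36, value 141.

141 pts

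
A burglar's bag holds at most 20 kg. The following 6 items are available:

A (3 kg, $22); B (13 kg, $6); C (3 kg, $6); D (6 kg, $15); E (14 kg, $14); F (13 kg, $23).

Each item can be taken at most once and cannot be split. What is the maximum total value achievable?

Check high-value combinations within 20 kg:
- A+C+F: weight 3+3+13=19, value 22+6+23=51
- A+F: weight 3+13=16, value 22+23=45
- A+C+D: weight 3+3+6=12, value 22+6+15=43
Best: $51.

$51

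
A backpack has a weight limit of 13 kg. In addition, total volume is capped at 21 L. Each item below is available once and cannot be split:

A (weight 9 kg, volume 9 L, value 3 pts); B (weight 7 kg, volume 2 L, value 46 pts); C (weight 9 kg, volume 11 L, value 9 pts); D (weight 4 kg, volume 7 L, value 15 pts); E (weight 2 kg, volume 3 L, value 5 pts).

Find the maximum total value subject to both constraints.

66 pts

Feasible sets respecting both limits:
- B+D+E: weight 13, volume 12, value 66
- B+D: weight 11, volume 9, value 61
- B+E: weight 9, volume 5, value 51
- B: weight 7, volume 2, value 46
Best: 66 pts.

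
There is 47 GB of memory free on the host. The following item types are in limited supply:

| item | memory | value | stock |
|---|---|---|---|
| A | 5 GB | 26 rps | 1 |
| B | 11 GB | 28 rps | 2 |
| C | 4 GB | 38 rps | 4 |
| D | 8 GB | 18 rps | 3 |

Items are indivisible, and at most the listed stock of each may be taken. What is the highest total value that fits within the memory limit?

234 rps

Top feasible selections:
- 1×A + 2×B + 4×C: memory 43, value 234
- 1×A + 4×C + 3×D: memory 45, value 232
- 2×B + 4×C + 1×D: memory 46, value 226
- 1×A + 1×B + 4×C + 1×D: memory 40, value 224
Best: 234 rps.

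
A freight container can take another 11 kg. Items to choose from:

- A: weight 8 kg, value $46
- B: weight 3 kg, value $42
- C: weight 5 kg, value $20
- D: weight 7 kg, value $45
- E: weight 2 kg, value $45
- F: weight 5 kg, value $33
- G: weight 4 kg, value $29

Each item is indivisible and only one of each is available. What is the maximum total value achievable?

$120

This is a 0/1 knapsack; check combinations near the capacity.
- B+E+F: weight 3+2+5=10, value 42+45+33=120
- B+E+G: weight 3+2+4=9, value 42+45+29=116
- B+C+E: weight 3+5+2=10, value 42+20+45=107
Best: $120.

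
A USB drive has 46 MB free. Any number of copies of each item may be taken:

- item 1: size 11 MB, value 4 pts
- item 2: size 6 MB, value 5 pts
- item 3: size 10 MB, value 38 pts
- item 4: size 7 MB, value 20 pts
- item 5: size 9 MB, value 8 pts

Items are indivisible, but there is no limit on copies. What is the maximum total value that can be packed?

Best value-per-unit is item 3 at 38/10; filling with it alone gives 4×38 = 152.
Optimal mix: 1×item 2 + 4×item 3 → size 46, value 157.

157 pts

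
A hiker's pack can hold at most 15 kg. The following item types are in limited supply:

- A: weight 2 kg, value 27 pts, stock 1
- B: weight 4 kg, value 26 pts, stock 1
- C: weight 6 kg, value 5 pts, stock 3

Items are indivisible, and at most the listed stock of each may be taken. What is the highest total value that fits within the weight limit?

58 pts

Best selections within weight 15 and stock limits:
- 1×A + 1×B + 1×C: weight 12, value 58
- 1×A + 1×B: weight 6, value 53
- 1×A + 2×C: weight 14, value 37
Best: 58 pts.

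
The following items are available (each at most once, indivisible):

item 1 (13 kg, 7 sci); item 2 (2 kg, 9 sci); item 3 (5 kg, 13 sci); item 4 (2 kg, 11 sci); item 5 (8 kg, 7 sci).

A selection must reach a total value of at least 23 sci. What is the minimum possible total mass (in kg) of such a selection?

Subsets with value ≥ 23, sorted by total mass:
- item 3+item 4: mass 7, value 24
- item 2+item 3+item 4: mass 9, value 33
- item 2+item 4+item 5: mass 12, value 27
- item 3+item 4+item 5: mass 15, value 31
Minimum mass: 7 kg.

7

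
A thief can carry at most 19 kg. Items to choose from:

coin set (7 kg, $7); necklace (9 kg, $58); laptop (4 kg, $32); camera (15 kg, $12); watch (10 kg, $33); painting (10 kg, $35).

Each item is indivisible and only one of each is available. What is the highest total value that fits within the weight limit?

This is a 0/1 knapsack; check combinations near the capacity.
- necklace+painting: weight 9+10=19, value 58+35=93
- necklace+watch: weight 9+10=19, value 58+33=91
- necklace+laptop: weight 9+4=13, value 58+32=90
- laptop+painting: weight 4+10=14, value 32+35=67
- laptop+watch: weight 4+10=14, value 32+33=65
Best: $93.

$93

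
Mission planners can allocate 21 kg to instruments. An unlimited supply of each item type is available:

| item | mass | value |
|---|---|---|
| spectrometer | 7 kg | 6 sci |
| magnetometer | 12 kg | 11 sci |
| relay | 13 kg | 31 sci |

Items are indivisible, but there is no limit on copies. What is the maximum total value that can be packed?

37 sci

Best value-per-unit is relay at 31/13; filling with it alone gives 1×31 = 31.
Optimal mix: 1×spectrometer + 1×relay → mass 20, value 37.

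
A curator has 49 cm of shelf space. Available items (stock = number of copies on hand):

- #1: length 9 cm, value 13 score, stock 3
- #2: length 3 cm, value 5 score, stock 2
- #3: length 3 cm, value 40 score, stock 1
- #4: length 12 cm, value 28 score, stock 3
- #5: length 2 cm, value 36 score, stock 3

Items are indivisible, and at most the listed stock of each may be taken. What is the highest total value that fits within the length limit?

237 score

Best selections within length 49 and stock limits:
- 1×#2 + 1×#3 + 3×#4 + 3×#5: length 48, value 237
- 1×#3 + 3×#4 + 3×#5: length 45, value 232
- 1×#1 + 2×#2 + 1×#3 + 2×#4 + 3×#5: length 48, value 227
- 1×#1 + 1×#2 + 1×#3 + 2×#4 + 3×#5: length 45, value 222
Best: 237 score.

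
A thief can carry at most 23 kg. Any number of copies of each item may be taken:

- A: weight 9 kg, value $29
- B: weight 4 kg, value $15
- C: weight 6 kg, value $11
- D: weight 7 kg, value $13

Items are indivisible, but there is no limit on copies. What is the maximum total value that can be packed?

Best value-per-unit is B at 15/4, and filling with it alone uses weight 5×4=20. No mix of the others beats 5×15 = 75.

$75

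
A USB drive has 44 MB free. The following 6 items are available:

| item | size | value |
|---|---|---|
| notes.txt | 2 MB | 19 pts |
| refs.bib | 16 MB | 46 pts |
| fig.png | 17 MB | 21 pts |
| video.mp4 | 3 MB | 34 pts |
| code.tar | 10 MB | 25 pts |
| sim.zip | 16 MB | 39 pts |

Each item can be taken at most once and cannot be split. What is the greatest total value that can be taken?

138 pts

This is a 0/1 knapsack; check combinations near the capacity.
- notes.txt+refs.bib+video.mp4+sim.zip: size 2+16+3+16=37, value 19+46+34+39=138
- notes.txt+refs.bib+code.tar+sim.zip: size 2+16+10+16=44, value 19+46+25+39=129
- notes.txt+refs.bib+video.mp4+code.tar: size 2+16+3+10=31, value 19+46+34+25=124
Best: 138 pts.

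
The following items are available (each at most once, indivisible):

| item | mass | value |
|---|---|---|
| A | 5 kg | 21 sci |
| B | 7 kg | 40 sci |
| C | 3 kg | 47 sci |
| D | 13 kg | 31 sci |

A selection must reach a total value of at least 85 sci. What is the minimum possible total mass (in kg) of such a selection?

Subsets with value ≥ 85, sorted by total mass:
- B+C: mass 10, value 87
- A+B+C: mass 15, value 108
- A+C+D: mass 21, value 99
- B+C+D: mass 23, value 118
Minimum mass: 10 kg.

10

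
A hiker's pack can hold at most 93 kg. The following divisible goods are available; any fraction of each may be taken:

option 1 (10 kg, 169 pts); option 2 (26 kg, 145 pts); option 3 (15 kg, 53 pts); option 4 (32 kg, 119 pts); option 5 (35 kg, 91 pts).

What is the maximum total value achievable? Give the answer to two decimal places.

Take in order of value per unit:
- option 1 (169/10 per unit): all 10 → value 169, running total 169.00
- option 2 (145/26 per unit): all 26 → value 145, running total 314.00
- option 4 (119/32 per unit): all 32 → value 119, running total 433.00
- option 3 (53/15 per unit): all 15 → value 53, running total 486.00
- option 5 (91/35 per unit): 10 of 35 → value 10×91/35 = 26.0000, running total 512.00
Total 512.00.

512.00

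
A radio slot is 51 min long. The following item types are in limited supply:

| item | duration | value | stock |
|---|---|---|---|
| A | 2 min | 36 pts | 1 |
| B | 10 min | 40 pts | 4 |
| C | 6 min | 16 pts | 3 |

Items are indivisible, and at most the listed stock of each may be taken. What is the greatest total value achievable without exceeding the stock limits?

212 pts

Top feasible selections:
- 1×A + 4×B + 1×C: duration 48, value 212
- 1×A + 3×B + 3×C: duration 50, value 204
Best: 212 pts.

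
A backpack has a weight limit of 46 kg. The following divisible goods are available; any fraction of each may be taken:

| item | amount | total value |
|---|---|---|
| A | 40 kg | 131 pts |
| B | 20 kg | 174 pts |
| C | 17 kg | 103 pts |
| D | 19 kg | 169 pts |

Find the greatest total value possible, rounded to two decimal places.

385.41

Take in order of value per unit:
- D (169/19 per unit): all 19 → value 169, running total 169.00
- B (174/20 per unit): all 20 → value 174, running total 343.00
- C (103/17 per unit): 7 of 17 → value 7×103/17 = 42.4118, running total 385.41
Total 385.41.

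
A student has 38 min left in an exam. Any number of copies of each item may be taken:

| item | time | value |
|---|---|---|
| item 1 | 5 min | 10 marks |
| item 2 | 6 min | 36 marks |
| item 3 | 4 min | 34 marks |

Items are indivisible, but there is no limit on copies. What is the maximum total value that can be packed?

Best value-per-unit is item 3 at 34/4; filling with it alone gives 9×34 = 306.
Optimal mix: 1×item 2 + 8×item 3 → time 38, value 308.

308 marks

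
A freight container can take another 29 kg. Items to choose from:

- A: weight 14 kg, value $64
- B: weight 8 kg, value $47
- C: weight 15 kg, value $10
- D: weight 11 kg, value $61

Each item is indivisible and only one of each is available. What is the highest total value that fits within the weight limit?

This is a 0/1 knapsack; check combinations near the capacity.
- A+D: weight 14+11=25, value 64+61=125
- A+B: weight 14+8=22, value 64+47=111
- B+D: weight 8+11=19, value 47+61=108
Best: $125.

$125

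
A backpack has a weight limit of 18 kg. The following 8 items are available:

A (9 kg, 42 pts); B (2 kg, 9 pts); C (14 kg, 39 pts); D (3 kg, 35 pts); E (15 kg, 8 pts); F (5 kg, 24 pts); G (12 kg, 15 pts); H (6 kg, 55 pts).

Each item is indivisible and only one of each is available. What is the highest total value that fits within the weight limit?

132 pts

Check high-value combinations within 18 kg:
- A+D+H: weight 9+3+6=18, value 42+35+55=132
- B+D+F+H: weight 2+3+5+6=16, value 9+35+24+55=123
- D+F+H: weight 3+5+6=14, value 35+24+55=114
- A+B+H: weight 9+2+6=17, value 42+9+55=106
- A+D+F: weight 9+3+5=17, value 42+35+24=101
Best: 132 pts.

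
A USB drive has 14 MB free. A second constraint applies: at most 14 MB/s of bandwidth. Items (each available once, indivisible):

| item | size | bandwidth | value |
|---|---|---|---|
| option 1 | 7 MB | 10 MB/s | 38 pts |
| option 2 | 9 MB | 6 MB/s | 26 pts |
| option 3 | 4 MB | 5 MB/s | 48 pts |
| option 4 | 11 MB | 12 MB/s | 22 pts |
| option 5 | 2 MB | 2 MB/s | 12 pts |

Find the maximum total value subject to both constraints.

Feasible sets respecting both limits:
- option 2+option 3: size 13, bandwidth 11, value 74
- option 3+option 5: size 6, bandwidth 7, value 60
- option 1+option 5: size 9, bandwidth 12, value 50
- option 3: size 4, bandwidth 5, value 48
Best: 74 pts.

74 pts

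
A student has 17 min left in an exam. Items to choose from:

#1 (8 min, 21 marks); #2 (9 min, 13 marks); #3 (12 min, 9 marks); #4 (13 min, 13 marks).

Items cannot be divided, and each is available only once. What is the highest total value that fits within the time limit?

34 marks

This is a 0/1 knapsack; check combinations near the capacity.
- #1+#2: time 8+9=17, value 21+13=34
- #1: time 8, value 21
- #2: time 9, value 13
Best: 34 marks.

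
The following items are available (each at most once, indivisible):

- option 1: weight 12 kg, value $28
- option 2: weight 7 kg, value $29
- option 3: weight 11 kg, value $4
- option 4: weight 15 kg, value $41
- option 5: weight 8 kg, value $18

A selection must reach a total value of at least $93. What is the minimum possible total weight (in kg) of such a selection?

34

Subsets with value ≥ 93, sorted by total weight:
- option 1+option 2+option 4: weight 34, value 98
- option 1+option 2+option 4+option 5: weight 42, value 116
- option 1+option 2+option 3+option 4: weight 45, value 102
Minimum weight: 34 kg.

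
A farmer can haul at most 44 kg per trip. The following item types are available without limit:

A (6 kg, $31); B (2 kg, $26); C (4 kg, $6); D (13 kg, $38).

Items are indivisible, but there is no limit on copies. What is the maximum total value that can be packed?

Best value-per-unit is B at 26/2, and filling with it alone uses weight 22×2=44. No mix of the others beats 22×26 = 572.

$572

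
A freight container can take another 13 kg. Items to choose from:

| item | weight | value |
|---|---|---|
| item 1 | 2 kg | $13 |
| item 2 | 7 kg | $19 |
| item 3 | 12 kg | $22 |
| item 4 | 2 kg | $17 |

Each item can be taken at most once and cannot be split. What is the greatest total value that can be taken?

$49

Check high-value combinations within 13 kg:
- item 1+item 2+item 4: weight 2+7+2=11, value 13+19+17=49
- item 2+item 4: weight 7+2=9, value 19+17=36
- item 1+item 2: weight 2+7=9, value 13+19=32
- item 1+item 4: weight 2+2=4, value 13+17=30
- item 3: weight 12, value 22
Best: $49.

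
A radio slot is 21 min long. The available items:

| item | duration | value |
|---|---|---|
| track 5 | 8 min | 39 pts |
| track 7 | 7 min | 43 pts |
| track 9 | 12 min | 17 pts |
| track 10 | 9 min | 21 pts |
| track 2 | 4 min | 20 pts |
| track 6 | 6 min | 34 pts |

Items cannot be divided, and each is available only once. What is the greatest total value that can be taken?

Check high-value combinations within 21 min:
- track 5+track 7+track 6: duration 8+7+6=21, value 39+43+34=116
- track 5+track 7+track 2: duration 8+7+4=19, value 39+43+20=102
- track 7+track 2+track 6: duration 7+4+6=17, value 43+20+34=97
- track 5+track 2+track 6: duration 8+4+6=18, value 39+20+34=93
- track 7+track 10+track 2: duration 7+9+4=20, value 43+21+20=84
Best: 116 pts.

116 pts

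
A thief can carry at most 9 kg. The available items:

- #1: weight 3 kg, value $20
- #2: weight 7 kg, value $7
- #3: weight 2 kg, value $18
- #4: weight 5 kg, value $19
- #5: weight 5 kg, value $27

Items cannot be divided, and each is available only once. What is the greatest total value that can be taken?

$47

Check high-value combinations within 9 kg:
- #1+#5: weight 3+5=8, value 20+27=47
- #3+#5: weight 2+5=7, value 18+27=45
- #1+#4: weight 3+5=8, value 20+19=39
- #1+#3: weight 3+2=5, value 20+18=38
- #3+#4: weight 2+5=7, value 18+19=37
Best: $47.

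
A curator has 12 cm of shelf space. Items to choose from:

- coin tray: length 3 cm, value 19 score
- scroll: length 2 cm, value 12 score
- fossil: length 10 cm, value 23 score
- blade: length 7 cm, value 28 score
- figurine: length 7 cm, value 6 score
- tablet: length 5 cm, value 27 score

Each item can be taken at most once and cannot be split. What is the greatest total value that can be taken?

Check high-value combinations within 12 cm:
- coin tray+scroll+blade: length 3+2+7=12, value 19+12+28=59
- coin tray+scroll+tablet: length 3+2+5=10, value 19+12+27=58
- blade+tablet: length 7+5=12, value 28+27=55
Best: 59 score.

59 score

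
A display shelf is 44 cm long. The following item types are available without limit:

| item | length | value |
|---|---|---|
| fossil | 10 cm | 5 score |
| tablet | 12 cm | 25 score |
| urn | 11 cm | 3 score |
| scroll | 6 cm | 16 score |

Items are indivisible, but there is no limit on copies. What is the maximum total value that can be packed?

Best value-per-unit is scroll at 16/6, and filling with it alone uses length 7×6=42. No mix of the others beats 7×16 = 112.

112 score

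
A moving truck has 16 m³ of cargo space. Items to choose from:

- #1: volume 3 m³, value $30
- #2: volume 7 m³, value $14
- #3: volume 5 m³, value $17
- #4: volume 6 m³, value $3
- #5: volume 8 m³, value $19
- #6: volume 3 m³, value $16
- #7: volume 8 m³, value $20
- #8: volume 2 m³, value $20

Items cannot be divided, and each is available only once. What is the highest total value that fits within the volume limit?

$86

Check high-value combinations within 16 m³:
- #1+#6+#7+#8: volume 3+3+8+2=16, value 30+16+20+20=86
- #1+#5+#6+#8: volume 3+8+3+2=16, value 30+19+16+20=85
- #1+#3+#6+#8: volume 3+5+3+2=13, value 30+17+16+20=83
- #1+#2+#6+#8: volume 3+7+3+2=15, value 30+14+16+20=80
- #1+#7+#8: volume 3+8+2=13, value 30+20+20=70
Best: $86.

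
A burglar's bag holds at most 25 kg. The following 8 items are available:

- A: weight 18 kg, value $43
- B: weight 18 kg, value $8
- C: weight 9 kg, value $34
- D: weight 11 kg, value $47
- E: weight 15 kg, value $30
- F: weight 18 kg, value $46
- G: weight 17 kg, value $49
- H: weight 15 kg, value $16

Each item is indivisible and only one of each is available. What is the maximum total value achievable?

$81

Check high-value combinations within 25 kg:
- C+D: weight 9+11=20, value 34+47=81
- C+E: weight 9+15=24, value 34+30=64
- C+H: weight 9+15=24, value 34+16=50
Best: $81.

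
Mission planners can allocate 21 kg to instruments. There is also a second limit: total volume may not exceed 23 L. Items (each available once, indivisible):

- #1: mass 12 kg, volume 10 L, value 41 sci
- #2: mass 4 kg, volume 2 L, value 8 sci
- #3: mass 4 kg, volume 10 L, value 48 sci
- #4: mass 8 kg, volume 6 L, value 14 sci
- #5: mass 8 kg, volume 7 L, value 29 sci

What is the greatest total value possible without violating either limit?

97 sci

Feasible sets respecting both limits:
- #1+#2+#3: mass 20, volume 22, value 97
- #3+#4+#5: mass 20, volume 23, value 91
- #1+#3: mass 16, volume 20, value 89
- #2+#3+#5: mass 16, volume 19, value 85
Best: 97 sci.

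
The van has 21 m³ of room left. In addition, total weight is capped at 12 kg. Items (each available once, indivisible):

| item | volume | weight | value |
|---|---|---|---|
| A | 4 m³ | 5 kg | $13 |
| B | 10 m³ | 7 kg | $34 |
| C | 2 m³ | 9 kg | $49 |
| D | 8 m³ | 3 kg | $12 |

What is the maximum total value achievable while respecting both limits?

Feasible sets respecting both limits:
- C+D: volume 10, weight 12, value 61
- C: volume 2, weight 9, value 49
- A+B: volume 14, weight 12, value 47
Best: $61.

$61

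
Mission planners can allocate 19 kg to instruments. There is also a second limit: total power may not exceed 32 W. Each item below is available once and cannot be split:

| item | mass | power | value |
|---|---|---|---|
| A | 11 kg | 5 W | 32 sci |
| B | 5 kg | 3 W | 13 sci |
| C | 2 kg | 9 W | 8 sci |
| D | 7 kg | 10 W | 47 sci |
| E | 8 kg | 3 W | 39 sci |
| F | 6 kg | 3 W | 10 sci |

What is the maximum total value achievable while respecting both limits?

94 sci

Feasible sets respecting both limits:
- C+D+E: mass 17, power 22, value 94
- D+E: mass 15, power 13, value 86
- A+D: mass 18, power 15, value 79
- A+E: mass 19, power 8, value 71
Best: 94 sci.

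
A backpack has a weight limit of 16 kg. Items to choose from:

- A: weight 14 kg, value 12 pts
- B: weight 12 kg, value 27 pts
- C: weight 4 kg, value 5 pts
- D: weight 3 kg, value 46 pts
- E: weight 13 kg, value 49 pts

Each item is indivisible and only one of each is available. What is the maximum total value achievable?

Check high-value combinations within 16 kg:
- D+E: weight 3+13=16, value 46+49=95
- B+D: weight 12+3=15, value 27+46=73
- C+D: weight 4+3=7, value 5+46=51
- E: weight 13, value 49
Best: 95 pts.

95 pts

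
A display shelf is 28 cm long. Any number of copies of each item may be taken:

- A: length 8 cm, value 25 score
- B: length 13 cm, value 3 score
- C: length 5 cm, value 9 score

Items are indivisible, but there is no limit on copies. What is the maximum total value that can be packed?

75 score

Best value-per-unit is A at 25/8, and filling with it alone uses length 3×8=24. No mix of the others beats 3×25 = 75.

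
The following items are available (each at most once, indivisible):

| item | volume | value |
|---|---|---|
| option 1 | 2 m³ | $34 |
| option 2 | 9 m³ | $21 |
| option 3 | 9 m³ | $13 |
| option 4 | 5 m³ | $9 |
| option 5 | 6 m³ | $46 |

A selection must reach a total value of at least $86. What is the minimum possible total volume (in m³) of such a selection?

Subsets with value ≥ 86, sorted by total volume:
- option 1+option 4+option 5: volume 13, value 89
- option 1+option 2+option 5: volume 17, value 101
Minimum volume: 13 m³.

13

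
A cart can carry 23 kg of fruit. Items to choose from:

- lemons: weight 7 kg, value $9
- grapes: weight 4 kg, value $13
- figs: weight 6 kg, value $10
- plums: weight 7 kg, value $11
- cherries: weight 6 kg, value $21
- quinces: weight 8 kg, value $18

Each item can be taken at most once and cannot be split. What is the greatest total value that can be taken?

This is a 0/1 knapsack; check combinations near the capacity.
- grapes+figs+plums+cherries: weight 4+6+7+6=23, value 13+10+11+21=55
- lemons+grapes+figs+cherries: weight 7+4+6+6=23, value 9+13+10+21=53
- grapes+cherries+quinces: weight 4+6+8=18, value 13+21+18=52
- plums+cherries+quinces: weight 7+6+8=21, value 11+21+18=50
- figs+cherries+quinces: weight 6+6+8=20, value 10+21+18=49
Best: $55.

$55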